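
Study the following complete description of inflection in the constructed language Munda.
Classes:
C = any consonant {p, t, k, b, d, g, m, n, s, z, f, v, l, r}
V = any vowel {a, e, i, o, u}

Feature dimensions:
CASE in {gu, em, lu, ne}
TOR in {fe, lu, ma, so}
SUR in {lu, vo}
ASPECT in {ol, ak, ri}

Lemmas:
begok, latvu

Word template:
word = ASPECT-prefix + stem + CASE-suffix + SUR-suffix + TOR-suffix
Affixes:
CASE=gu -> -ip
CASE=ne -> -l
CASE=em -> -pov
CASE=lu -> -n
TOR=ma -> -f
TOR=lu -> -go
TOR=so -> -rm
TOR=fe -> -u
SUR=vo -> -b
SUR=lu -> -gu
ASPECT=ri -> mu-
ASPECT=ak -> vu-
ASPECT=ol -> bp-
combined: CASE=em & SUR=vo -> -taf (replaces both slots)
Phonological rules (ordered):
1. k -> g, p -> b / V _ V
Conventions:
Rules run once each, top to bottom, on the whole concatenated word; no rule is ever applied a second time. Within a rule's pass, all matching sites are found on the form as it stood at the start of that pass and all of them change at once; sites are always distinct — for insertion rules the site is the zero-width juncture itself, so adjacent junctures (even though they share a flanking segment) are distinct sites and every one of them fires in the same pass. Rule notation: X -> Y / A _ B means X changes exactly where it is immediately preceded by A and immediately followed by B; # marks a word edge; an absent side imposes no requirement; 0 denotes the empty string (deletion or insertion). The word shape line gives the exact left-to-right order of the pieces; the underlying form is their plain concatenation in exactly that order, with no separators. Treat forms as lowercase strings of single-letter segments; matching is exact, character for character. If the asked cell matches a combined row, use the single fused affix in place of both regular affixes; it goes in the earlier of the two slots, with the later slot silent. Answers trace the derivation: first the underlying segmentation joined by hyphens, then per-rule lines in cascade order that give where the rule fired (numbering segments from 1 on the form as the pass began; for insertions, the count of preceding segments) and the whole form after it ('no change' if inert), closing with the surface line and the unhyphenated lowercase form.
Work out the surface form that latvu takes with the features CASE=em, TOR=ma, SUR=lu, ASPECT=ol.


underlying: bp-latvu-pov-gu-f
1. k -> g, p -> b / V _ V: fires at position(s) 8: bplatvubovguf
surface: bplatvubovguf


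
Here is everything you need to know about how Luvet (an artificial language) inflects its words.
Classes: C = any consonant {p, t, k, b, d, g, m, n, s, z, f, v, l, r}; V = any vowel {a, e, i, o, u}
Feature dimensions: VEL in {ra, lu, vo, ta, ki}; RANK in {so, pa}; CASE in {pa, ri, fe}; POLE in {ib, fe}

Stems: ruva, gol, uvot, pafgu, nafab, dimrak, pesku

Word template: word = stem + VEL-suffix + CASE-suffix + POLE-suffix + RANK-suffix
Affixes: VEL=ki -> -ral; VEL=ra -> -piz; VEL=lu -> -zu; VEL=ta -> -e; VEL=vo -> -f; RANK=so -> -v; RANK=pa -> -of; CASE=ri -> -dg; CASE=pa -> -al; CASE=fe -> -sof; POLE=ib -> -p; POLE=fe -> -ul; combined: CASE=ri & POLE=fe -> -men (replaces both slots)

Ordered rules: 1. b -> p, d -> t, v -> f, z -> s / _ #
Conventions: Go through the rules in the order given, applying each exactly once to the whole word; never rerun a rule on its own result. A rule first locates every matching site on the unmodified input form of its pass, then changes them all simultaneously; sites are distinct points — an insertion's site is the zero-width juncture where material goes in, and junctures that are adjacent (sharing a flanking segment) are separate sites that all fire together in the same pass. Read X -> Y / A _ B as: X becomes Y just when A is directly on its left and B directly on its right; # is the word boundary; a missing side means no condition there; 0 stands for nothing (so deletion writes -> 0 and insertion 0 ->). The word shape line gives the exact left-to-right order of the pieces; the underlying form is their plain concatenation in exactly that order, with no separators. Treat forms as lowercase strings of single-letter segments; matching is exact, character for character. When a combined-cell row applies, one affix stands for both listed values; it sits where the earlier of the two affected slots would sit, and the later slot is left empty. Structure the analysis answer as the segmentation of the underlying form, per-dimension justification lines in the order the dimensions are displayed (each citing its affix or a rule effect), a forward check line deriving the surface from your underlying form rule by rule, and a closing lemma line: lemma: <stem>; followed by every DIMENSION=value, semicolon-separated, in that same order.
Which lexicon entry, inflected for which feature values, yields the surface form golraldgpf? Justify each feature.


underlying: gol-ral-dg-p-v
VEL=ki - signalled by the affix -ral
RANK=so - signalled by the affix -v
CASE=ri - signalled by the affix -dg
POLE=ib - signalled by the affix -p
check: golraldgpv -> golraldgpf
lemma: gol; VEL=ki; RANK=so; CASE=ri; POLE=ib


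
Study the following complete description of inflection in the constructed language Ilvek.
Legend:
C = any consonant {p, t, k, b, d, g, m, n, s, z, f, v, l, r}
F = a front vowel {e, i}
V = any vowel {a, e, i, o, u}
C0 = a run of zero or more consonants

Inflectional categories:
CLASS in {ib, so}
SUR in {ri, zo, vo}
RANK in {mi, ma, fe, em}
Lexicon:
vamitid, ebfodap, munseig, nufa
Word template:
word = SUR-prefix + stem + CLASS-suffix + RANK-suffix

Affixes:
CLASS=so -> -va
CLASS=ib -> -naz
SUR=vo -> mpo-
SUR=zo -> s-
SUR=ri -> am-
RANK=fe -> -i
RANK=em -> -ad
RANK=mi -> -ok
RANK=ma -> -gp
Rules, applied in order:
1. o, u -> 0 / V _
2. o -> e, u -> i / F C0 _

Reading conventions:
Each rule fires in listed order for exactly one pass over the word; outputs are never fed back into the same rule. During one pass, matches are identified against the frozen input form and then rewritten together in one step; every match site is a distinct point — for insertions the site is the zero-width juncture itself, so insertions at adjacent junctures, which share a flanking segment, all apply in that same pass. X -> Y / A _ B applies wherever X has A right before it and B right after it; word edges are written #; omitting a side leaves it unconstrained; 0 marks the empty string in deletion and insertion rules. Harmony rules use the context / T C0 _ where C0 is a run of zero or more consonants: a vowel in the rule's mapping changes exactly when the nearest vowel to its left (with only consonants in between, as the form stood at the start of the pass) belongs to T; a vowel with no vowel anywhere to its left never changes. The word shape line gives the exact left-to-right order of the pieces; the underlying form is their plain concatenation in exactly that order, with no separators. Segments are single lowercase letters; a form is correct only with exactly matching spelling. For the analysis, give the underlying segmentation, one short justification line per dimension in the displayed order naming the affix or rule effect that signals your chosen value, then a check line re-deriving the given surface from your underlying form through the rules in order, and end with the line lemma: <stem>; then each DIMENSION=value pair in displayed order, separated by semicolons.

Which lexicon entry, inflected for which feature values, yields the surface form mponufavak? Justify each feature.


underlying: mpo-nufa-va-ok
CLASS=so - signalled by the affix -va
SUR=vo - signalled by the affix mpo-
RANK=mi - signalled by the affix -ok
check: mponufavaok -> mponufavak -> mponufavak
lemma: nufa; CLASS=so; SUR=vo; RANK=mi


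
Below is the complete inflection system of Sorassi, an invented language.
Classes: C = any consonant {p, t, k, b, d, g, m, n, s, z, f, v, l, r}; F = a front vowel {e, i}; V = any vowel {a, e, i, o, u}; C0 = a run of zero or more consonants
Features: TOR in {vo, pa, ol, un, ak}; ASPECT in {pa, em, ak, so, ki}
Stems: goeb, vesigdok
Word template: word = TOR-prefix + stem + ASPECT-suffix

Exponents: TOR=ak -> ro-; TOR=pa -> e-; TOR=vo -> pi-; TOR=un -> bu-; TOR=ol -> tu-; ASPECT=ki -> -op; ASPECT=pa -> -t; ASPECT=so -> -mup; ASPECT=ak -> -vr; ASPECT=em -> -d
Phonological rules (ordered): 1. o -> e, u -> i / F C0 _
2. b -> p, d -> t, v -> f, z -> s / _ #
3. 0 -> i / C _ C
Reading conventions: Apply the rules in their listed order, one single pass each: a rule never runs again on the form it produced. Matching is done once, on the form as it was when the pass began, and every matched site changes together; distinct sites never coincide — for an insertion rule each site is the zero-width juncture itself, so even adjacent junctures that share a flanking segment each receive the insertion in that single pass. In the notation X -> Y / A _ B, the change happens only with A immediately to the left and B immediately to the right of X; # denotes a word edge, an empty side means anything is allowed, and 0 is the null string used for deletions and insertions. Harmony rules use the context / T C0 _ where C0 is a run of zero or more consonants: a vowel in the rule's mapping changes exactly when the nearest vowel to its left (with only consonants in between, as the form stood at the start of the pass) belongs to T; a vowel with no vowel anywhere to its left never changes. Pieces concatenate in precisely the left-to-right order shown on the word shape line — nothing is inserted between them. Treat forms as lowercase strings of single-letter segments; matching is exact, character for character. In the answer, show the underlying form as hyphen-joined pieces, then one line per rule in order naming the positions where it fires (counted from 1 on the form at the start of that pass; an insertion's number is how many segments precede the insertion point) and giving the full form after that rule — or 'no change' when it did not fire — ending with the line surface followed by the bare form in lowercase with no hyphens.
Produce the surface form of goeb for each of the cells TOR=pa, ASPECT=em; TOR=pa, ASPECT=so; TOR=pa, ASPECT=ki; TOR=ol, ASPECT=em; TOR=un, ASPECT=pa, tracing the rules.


cell TOR=pa, ASPECT=em:
underlying: e-goeb-d
1. o -> e, u -> i / F C0 _: fires at position(s) 3: egeebd
2. b -> p, d -> t, v -> f, z -> s / _ #: fires at position(s) 6: egeebt
3. 0 -> i / C _ C: inserts after position(s) 5: egeebit
surface: egeebit

cell TOR=pa, ASPECT=so:
underlying: e-goeb-mup
1. o -> e, u -> i / F C0 _: fires at position(s) 3, 7: egeebmip
2. b -> p, d -> t, v -> f, z -> s / _ #: no change
3. 0 -> i / C _ C: inserts after position(s) 5: egeebimip
surface: egeebimip

cell TOR=pa, ASPECT=ki:
underlying: e-goeb-op
1. o -> e, u -> i / F C0 _: fires at position(s) 3, 6: egeebep
2. b -> p, d -> t, v -> f, z -> s / _ #: no change
3. 0 -> i / C _ C: no change
surface: egeebep

cell TOR=ol, ASPECT=em:
underlying: tu-goeb-d
1. o -> e, u -> i / F C0 _: no change
2. b -> p, d -> t, v -> f, z -> s / _ #: fires at position(s) 7: tugoebt
3. 0 -> i / C _ C: inserts after position(s) 6: tugoebit
surface: tugoebit

cell TOR=un, ASPECT=pa:
underlying: bu-goeb-t
1. o -> e, u -> i / F C0 _: no change
2. b -> p, d -> t, v -> f, z -> s / _ #: no change
3. 0 -> i / C _ C: inserts after position(s) 6: bugoebit
surface: bugoebit


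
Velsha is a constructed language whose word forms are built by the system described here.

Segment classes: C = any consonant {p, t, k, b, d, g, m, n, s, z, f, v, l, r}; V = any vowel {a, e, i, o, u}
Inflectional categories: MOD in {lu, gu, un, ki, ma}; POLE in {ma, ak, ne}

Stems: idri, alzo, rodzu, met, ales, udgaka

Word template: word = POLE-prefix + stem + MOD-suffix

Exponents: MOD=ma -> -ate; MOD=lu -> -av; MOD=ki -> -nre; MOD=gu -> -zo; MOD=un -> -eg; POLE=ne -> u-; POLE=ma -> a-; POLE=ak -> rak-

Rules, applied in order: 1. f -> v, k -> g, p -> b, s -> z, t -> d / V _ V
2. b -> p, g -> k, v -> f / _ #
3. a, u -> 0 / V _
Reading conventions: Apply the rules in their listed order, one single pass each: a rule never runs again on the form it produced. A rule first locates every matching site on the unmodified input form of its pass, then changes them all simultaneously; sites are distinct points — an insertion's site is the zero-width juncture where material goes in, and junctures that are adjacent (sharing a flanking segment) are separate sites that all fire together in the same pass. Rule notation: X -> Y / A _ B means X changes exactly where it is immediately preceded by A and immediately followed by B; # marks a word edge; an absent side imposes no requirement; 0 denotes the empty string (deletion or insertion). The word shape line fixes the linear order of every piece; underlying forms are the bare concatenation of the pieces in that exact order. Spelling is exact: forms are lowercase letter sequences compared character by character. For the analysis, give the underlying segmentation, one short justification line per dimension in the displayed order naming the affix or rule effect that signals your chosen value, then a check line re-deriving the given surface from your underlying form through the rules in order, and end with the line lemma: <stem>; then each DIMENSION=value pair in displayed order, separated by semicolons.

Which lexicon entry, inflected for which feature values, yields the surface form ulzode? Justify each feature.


underlying: u-alzo-ate
MOD=ma - signalled by the affix -ate
POLE=ne - signalled by the affix u-
check: ualzoate -> ualzoade -> ualzoade -> ulzode
lemma: alzo; MOD=ma; POLE=ne


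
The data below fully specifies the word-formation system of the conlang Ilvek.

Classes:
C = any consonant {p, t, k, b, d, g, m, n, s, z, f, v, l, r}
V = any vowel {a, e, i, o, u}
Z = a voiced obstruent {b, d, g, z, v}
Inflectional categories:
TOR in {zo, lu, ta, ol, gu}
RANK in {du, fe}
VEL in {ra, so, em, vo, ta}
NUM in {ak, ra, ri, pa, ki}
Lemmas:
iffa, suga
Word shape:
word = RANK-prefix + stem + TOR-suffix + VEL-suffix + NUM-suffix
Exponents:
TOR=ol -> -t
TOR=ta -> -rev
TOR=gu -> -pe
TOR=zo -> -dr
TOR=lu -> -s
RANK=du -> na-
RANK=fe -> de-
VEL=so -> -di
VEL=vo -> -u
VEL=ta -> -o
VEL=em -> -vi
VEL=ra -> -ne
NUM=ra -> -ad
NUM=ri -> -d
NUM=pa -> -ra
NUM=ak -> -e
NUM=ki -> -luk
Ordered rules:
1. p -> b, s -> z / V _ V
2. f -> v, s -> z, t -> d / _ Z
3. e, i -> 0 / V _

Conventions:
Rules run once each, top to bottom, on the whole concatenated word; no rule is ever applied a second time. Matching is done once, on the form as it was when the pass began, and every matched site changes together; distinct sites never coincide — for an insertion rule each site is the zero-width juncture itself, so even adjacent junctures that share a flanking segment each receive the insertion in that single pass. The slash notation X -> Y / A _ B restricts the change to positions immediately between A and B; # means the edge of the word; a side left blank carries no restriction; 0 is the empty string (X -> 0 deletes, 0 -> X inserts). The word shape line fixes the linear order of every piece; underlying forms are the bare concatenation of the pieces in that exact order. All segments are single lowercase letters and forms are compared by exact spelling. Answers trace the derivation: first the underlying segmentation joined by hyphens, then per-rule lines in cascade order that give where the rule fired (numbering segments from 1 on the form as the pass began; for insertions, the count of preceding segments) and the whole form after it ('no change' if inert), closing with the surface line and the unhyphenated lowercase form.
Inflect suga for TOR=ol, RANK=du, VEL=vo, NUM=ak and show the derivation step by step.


underlying: na-suga-t-u-e
1. p -> b, s -> z / V _ V: fires at position(s) 3: nazugatue
2. f -> v, s -> z, t -> d / _ Z: no change
3. e, i -> 0 / V _: fires at position(s) 9: nazugatu
surface: nazugatu


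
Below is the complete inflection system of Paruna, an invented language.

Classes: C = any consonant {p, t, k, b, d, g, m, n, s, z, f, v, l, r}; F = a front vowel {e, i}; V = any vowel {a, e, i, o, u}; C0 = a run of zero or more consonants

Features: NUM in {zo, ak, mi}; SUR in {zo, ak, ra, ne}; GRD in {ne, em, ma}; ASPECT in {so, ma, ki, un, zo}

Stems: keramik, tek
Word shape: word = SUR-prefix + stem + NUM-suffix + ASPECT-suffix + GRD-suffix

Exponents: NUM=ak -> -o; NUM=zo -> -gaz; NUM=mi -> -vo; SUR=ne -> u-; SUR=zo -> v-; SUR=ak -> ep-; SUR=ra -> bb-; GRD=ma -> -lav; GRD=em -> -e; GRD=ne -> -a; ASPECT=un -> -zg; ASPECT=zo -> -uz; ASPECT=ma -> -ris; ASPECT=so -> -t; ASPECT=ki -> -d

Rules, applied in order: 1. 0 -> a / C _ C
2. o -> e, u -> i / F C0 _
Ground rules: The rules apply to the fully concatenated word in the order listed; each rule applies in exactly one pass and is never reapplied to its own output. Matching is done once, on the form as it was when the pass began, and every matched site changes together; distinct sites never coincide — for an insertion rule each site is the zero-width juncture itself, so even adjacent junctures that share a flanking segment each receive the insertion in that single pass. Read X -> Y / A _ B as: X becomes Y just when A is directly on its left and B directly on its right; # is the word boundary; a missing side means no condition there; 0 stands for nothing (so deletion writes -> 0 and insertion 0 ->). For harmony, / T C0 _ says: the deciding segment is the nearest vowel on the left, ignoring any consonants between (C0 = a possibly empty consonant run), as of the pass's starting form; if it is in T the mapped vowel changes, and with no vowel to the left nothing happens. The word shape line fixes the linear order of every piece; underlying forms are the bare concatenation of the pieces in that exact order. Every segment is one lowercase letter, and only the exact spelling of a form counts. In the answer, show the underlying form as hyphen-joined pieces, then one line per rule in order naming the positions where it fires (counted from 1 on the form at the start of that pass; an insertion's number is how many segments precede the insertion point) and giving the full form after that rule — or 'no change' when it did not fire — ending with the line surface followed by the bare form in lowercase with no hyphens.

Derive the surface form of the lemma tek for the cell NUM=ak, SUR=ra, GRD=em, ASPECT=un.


underlying: bb-tek-o-zg-e
1. 0 -> a / C _ C: inserts after position(s) 1, 2, 7: babatekozage
2. o -> e, u -> i / F C0 _: fires at position(s) 8: babatekezage
surface: babatekezage


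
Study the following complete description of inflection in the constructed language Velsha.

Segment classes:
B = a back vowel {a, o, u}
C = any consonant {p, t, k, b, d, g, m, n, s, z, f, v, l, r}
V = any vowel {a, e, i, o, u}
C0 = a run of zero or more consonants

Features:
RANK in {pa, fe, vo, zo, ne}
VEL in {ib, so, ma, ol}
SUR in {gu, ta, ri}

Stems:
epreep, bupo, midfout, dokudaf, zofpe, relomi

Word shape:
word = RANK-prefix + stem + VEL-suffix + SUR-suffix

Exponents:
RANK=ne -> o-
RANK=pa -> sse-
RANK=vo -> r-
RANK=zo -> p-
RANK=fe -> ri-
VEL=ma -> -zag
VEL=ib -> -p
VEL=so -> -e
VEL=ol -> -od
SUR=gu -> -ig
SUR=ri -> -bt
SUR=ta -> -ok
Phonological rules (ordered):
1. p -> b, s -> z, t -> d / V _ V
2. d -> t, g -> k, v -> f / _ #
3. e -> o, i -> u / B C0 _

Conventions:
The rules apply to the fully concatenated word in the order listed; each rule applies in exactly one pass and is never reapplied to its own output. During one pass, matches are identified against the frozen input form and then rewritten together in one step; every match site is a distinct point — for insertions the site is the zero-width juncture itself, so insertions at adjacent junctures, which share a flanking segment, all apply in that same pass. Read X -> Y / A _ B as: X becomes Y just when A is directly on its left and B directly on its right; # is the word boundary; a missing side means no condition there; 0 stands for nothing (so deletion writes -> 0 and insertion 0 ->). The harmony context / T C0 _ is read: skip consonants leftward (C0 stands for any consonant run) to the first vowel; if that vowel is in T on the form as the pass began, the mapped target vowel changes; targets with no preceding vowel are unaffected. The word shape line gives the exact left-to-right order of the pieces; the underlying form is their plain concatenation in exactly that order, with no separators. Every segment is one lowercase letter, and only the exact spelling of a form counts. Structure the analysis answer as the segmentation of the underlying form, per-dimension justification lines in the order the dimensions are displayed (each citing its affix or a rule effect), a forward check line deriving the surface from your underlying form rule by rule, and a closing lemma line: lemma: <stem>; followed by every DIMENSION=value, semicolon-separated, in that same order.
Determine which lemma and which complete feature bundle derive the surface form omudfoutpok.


underlying: o-midfout-p-ok
RANK=ne - signalled by the affix o-
VEL=ib - signalled by the affix -p
SUR=ta - signalled by the affix -ok
check: omidfoutpok -> omidfoutpok -> omidfoutpok -> omudfoutpok
lemma: midfout; RANK=ne; VEL=ib; SUR=ta


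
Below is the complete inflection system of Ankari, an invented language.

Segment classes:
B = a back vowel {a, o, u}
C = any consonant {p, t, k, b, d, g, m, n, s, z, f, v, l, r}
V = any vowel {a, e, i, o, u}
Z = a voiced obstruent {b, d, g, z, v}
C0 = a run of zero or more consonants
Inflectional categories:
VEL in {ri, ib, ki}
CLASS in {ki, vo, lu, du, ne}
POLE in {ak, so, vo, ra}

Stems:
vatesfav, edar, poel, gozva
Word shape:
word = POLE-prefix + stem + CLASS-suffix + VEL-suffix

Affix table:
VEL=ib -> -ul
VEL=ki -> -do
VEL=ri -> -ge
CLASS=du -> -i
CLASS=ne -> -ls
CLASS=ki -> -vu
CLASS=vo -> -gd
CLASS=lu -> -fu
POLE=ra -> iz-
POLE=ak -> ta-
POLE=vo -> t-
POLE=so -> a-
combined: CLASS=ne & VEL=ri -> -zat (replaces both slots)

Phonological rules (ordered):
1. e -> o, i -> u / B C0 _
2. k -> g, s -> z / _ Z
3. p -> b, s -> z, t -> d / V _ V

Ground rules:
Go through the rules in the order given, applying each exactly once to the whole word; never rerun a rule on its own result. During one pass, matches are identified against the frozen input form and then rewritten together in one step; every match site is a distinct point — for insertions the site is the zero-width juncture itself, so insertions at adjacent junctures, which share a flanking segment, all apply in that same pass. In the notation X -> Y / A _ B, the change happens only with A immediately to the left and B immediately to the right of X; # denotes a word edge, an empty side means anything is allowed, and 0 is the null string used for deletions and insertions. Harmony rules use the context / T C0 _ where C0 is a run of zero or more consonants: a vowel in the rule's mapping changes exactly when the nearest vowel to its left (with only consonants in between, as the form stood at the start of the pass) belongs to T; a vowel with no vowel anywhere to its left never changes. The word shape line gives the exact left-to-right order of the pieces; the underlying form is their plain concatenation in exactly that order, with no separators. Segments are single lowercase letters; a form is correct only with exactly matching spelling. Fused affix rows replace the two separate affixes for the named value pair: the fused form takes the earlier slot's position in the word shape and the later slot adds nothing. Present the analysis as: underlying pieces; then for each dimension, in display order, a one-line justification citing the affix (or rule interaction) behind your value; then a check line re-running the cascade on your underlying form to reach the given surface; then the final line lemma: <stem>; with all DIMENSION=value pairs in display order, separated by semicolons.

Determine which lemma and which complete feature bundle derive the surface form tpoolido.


underlying: t-poel-i-do
VEL=ki - signalled by the affix -do
CLASS=du - signalled by the affix -i
POLE=vo - signalled by the affix t-
check: tpoelido -> tpoolido -> tpoolido -> tpoolido
lemma: poel; VEL=ki; CLASS=du; POLE=vo


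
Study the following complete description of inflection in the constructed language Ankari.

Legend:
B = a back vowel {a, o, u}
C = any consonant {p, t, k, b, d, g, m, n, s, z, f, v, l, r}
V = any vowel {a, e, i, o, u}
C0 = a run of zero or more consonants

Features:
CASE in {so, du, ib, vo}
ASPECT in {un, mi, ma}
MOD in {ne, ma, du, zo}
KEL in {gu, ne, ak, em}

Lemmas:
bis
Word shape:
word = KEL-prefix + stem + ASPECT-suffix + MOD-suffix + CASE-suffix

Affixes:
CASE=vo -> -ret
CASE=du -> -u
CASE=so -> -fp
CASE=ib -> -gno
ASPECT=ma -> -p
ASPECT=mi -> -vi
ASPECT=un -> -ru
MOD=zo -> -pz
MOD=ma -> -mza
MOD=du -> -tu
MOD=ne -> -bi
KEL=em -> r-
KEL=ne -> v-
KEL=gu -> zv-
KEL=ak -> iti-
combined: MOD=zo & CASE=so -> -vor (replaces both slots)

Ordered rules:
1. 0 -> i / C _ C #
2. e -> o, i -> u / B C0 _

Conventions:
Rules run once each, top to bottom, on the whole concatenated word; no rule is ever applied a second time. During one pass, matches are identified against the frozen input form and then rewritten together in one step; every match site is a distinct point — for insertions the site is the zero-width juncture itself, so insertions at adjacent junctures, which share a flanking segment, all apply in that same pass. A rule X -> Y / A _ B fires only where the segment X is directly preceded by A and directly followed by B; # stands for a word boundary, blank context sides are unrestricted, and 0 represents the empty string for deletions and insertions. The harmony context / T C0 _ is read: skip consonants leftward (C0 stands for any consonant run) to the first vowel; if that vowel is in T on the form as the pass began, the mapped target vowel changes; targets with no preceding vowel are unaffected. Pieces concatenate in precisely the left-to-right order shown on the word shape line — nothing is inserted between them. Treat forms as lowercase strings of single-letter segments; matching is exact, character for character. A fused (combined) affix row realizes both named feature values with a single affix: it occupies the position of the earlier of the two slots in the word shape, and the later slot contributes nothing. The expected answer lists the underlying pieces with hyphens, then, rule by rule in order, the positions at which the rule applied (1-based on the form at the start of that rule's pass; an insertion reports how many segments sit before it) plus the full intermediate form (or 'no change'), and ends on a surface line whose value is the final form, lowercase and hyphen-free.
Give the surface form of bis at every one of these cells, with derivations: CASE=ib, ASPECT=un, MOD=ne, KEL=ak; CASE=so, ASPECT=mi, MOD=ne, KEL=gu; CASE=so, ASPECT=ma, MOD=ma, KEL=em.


cell CASE=ib, ASPECT=un, MOD=ne, KEL=ak:
underlying: iti-bis-ru-bi-gno
1. 0 -> i / C _ C #: no change
2. e -> o, i -> u / B C0 _: fires at position(s) 10: itibisrubugno
surface: itibisrubugno

cell CASE=so, ASPECT=mi, MOD=ne, KEL=gu:
underlying: zv-bis-vi-bi-fp
1. 0 -> i / C _ C #: inserts after position(s) 10: zvbisvibifip
2. e -> o, i -> u / B C0 _: no change
surface: zvbisvibifip

cell CASE=so, ASPECT=ma, MOD=ma, KEL=em:
underlying: r-bis-p-mza-fp
1. 0 -> i / C _ C #: inserts after position(s) 9: rbispmzafip
2. e -> o, i -> u / B C0 _: fires at position(s) 10: rbispmzafup
surface: rbispmzafup


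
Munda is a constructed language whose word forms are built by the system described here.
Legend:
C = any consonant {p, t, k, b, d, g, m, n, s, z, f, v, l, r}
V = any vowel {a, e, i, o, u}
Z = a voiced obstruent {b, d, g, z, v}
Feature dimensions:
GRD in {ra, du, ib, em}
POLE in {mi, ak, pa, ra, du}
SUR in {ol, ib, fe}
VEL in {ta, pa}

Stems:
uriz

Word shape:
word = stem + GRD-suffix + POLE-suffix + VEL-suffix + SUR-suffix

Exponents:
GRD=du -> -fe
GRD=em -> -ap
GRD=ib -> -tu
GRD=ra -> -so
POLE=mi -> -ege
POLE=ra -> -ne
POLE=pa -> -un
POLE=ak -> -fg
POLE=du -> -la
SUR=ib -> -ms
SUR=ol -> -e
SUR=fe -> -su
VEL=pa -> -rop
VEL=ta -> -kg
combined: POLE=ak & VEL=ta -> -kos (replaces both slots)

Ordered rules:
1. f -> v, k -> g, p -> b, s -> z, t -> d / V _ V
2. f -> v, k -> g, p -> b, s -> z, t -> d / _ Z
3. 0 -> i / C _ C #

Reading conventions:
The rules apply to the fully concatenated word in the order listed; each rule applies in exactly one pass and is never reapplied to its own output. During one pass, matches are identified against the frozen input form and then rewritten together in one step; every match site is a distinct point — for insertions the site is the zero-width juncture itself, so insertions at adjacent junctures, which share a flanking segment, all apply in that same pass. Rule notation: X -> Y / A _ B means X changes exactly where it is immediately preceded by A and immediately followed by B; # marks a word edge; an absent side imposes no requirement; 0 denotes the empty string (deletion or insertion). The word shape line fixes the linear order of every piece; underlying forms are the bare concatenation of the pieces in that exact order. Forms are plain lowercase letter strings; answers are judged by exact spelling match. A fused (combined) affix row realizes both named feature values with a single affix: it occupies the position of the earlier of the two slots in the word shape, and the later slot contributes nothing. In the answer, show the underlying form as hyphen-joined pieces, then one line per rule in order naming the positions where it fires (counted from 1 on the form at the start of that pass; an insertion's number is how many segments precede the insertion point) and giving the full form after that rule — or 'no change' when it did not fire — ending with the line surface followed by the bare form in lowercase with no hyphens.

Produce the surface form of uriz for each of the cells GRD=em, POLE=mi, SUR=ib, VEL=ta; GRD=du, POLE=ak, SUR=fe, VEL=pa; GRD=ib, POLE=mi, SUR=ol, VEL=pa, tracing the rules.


cell GRD=em, POLE=mi, SUR=ib, VEL=ta:
underlying: uriz-ap-ege-kg-ms
1. f -> v, k -> g, p -> b, s -> z, t -> d / V _ V: fires at position(s) 6: urizabegekgms
2. f -> v, k -> g, p -> b, s -> z, t -> d / _ Z: fires at position(s) 10: urizabegeggms
3. 0 -> i / C _ C #: inserts after position(s) 12: urizabegeggmis
surface: urizabegeggmis

cell GRD=du, POLE=ak, SUR=fe, VEL=pa:
underlying: uriz-fe-fg-rop-su
1. f -> v, k -> g, p -> b, s -> z, t -> d / V _ V: no change
2. f -> v, k -> g, p -> b, s -> z, t -> d / _ Z: fires at position(s) 7: urizfevgropsu
3. 0 -> i / C _ C #: no change
surface: urizfevgropsu

cell GRD=ib, POLE=mi, SUR=ol, VEL=pa:
underlying: uriz-tu-ege-rop-e
1. f -> v, k -> g, p -> b, s -> z, t -> d / V _ V: fires at position(s) 12: uriztuegerobe
2. f -> v, k -> g, p -> b, s -> z, t -> d / _ Z: no change
3. 0 -> i / C _ C #: no change
surface: uriztuegerobe


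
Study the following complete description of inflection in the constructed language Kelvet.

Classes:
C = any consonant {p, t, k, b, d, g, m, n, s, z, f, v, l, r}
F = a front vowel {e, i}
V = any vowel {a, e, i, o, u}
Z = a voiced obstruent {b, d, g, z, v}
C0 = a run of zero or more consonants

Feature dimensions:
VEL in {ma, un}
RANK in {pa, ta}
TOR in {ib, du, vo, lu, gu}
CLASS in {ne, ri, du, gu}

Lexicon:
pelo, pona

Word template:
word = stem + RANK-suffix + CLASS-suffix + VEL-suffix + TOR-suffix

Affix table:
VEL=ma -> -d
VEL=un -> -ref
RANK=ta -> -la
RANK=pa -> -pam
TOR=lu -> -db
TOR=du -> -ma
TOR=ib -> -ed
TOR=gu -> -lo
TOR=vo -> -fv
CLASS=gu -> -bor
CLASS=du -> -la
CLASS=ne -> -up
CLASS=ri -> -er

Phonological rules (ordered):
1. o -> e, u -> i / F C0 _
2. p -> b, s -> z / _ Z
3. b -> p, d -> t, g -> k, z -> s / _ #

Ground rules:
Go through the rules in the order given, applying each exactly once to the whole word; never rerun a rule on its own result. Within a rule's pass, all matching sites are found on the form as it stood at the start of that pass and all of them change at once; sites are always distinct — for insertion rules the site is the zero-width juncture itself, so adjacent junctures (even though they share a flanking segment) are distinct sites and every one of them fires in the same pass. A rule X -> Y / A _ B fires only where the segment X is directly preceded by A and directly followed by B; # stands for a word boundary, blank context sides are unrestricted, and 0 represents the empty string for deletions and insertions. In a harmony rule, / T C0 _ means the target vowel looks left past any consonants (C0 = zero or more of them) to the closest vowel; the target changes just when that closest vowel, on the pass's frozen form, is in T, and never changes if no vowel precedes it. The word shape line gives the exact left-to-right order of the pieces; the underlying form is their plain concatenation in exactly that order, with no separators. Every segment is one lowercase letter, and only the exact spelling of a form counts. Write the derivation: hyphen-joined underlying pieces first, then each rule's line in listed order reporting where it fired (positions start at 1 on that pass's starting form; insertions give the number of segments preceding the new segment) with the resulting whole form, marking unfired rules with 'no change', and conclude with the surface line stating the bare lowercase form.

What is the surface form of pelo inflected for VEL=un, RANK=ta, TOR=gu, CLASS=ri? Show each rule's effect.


underlying: pelo-la-er-ref-lo
1. o -> e, u -> i / F C0 _: fires at position(s) 4, 13: pelelaerrefle
2. p -> b, s -> z / _ Z: no change
3. b -> p, d -> t, g -> k, z -> s / _ #: no change
surface: pelelaerrefle


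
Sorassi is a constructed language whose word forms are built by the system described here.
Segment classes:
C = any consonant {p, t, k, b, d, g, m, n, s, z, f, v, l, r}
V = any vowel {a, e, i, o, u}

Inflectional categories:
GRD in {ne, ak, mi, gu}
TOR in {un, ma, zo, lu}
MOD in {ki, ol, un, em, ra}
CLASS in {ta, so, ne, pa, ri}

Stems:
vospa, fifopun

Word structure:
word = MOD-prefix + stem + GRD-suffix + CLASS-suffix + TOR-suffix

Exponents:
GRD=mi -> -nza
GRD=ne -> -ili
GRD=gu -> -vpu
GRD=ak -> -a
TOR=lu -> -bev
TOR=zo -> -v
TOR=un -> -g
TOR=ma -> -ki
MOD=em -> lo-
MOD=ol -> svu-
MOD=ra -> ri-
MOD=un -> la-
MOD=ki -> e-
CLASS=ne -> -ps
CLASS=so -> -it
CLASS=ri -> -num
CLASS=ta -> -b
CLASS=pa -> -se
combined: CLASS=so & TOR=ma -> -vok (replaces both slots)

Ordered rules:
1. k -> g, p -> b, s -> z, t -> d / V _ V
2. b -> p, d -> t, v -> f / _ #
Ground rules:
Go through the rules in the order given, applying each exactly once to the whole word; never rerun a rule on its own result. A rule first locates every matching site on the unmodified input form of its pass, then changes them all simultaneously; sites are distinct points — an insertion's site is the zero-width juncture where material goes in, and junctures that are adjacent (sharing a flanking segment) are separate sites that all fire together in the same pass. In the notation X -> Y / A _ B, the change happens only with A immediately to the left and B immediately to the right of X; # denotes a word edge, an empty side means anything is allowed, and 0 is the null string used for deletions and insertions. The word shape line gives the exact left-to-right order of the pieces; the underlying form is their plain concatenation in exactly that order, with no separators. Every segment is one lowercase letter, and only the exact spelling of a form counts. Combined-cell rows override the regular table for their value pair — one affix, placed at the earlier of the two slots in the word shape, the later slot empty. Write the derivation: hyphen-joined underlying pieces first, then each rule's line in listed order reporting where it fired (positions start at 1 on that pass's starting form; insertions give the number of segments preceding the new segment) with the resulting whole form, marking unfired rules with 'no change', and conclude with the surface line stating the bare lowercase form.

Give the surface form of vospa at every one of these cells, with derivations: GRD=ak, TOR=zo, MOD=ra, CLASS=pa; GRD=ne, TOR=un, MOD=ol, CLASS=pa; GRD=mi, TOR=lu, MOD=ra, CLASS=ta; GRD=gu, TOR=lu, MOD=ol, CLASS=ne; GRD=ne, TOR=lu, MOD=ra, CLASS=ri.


cell GRD=ak, TOR=zo, MOD=ra, CLASS=pa:
underlying: ri-vospa-a-se-v
1. k -> g, p -> b, s -> z, t -> d / V _ V: fires at position(s) 9: rivospaazev
2. b -> p, d -> t, v -> f / _ #: fires at position(s) 11: rivospaazef
surface: rivospaazef

cell GRD=ne, TOR=un, MOD=ol, CLASS=pa:
underlying: svu-vospa-ili-se-g
1. k -> g, p -> b, s -> z, t -> d / V _ V: fires at position(s) 12: svuvospailizeg
2. b -> p, d -> t, v -> f / _ #: no change
surface: svuvospailizeg

cell GRD=mi, TOR=lu, MOD=ra, CLASS=ta:
underlying: ri-vospa-nza-b-bev
1. k -> g, p -> b, s -> z, t -> d / V _ V: no change
2. b -> p, d -> t, v -> f / _ #: fires at position(s) 14: rivospanzabbef
surface: rivospanzabbef

cell GRD=gu, TOR=lu, MOD=ol, CLASS=ne:
underlying: svu-vospa-vpu-ps-bev
1. k -> g, p -> b, s -> z, t -> d / V _ V: no change
2. b -> p, d -> t, v -> f / _ #: fires at position(s) 16: svuvospavpupsbef
surface: svuvospavpupsbef

cell GRD=ne, TOR=lu, MOD=ra, CLASS=ri:
underlying: ri-vospa-ili-num-bev
1. k -> g, p -> b, s -> z, t -> d / V _ V: no change
2. b -> p, d -> t, v -> f / _ #: fires at position(s) 16: rivospailinumbef
surface: rivospailinumbef


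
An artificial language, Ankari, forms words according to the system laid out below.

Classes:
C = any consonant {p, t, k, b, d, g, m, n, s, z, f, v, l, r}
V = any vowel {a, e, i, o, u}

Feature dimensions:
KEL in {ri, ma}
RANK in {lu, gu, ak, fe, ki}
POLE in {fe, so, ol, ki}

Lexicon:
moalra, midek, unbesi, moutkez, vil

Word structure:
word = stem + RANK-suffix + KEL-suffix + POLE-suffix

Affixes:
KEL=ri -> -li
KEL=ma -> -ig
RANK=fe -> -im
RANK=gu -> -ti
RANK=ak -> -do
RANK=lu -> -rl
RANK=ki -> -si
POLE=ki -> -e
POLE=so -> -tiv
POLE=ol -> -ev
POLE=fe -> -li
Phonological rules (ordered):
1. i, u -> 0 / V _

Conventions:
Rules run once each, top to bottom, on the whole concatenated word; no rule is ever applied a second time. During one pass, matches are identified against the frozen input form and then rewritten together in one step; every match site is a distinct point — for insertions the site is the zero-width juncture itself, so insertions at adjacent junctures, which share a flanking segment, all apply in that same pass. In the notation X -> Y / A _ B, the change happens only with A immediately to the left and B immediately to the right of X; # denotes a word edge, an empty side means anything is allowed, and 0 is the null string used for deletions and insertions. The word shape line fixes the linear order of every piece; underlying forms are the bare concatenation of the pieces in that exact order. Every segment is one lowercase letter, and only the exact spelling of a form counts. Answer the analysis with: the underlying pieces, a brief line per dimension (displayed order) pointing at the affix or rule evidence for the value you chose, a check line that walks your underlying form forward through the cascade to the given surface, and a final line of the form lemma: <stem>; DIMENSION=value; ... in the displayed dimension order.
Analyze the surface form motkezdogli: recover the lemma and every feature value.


underlying: moutkez-do-ig-li
KEL=ma - signalled by the affix -ig
RANK=ak - signalled by the affix -do
POLE=fe - signalled by the affix -li
check: moutkezdoigli -> motkezdogli
lemma: moutkez; KEL=ma; RANK=ak; POLE=fe


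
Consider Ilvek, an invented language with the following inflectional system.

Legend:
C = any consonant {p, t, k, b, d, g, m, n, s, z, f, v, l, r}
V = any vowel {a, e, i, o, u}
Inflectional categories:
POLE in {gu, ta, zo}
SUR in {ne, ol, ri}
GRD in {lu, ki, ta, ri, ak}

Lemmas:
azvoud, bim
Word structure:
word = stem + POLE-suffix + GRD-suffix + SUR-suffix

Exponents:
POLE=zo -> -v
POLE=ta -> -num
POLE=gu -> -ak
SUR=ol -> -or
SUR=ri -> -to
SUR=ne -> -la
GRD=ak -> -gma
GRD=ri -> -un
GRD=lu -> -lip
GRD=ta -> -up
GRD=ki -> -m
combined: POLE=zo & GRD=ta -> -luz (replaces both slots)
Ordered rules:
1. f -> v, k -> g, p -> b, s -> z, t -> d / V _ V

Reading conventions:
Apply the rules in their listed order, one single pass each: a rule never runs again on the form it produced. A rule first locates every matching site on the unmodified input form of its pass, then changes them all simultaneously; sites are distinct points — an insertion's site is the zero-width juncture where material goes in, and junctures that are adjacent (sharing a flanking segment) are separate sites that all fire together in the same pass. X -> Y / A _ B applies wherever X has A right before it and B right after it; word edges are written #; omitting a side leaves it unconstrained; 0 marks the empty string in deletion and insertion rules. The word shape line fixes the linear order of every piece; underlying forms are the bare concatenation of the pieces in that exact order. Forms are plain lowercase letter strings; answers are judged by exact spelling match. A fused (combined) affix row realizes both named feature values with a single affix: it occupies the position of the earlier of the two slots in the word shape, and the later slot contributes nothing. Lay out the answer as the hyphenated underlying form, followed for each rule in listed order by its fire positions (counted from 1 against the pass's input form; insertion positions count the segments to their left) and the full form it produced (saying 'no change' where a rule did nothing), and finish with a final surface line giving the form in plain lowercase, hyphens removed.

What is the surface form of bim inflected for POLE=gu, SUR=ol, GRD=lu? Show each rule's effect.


underlying: bim-ak-lip-or
1. f -> v, k -> g, p -> b, s -> z, t -> d / V _ V: fires at position(s) 8: bimaklibor
surface: bimaklibor
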